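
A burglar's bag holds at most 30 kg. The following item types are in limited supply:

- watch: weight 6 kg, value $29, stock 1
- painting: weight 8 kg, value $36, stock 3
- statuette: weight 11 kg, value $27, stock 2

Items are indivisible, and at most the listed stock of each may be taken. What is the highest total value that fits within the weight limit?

$137

Best selections within weight 30 and stock limits:
- 1×watch + 3×painting: weight 30, value 137
- 3×painting: weight 24, value 108
- 1×watch + 2×painting: weight 22, value 101
Best: $137.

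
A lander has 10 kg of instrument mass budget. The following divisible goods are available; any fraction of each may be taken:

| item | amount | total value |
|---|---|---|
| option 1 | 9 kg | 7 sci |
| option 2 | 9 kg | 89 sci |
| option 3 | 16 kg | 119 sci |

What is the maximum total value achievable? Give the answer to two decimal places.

Take in order of value per unit:
- option 2 (89/9 per unit): all 9 → value 89, running total 89.00
- option 3 (119/16 per unit): 1 of 16 → value 1×119/16 = 7.4375, running total 96.44
Total 96.44.

96.44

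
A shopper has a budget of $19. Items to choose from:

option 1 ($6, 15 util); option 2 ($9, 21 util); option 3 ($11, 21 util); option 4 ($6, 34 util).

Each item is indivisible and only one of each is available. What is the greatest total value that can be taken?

55 util

Check high-value combinations within $19:
- option 2+option 4: cost 9+6=15, value 21+34=55
- option 3+option 4: cost 11+6=17, value 21+34=55
- option 1+option 4: cost 6+6=12, value 15+34=49
- option 1+option 2: cost 6+9=15, value 15+21=36
- option 1+option 3: cost 6+11=17, value 15+21=36
Best: 55 util.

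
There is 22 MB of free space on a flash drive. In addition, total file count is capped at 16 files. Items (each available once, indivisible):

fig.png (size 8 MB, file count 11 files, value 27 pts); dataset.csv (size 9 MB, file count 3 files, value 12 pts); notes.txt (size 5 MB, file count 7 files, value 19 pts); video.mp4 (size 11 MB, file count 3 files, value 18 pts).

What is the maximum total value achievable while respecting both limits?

Feasible sets respecting both limits:
- fig.png+video.mp4: size 19, file count 14, value 45
- fig.png+dataset.csv: size 17, file count 14, value 39
- notes.txt+video.mp4: size 16, file count 10, value 37
- dataset.csv+notes.txt: size 14, file count 10, value 31
Best: 45 pts.

45 pts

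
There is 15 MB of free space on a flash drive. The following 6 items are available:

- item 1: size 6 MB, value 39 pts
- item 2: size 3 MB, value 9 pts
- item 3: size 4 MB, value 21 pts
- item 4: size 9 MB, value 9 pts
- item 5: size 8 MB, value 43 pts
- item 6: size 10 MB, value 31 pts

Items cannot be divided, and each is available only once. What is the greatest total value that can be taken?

Check high-value combinations within 15 MB:
- item 1+item 5: size 6+8=14, value 39+43=82
- item 2+item 3+item 5: size 3+4+8=15, value 9+21+43=73
- item 1+item 2+item 3: size 6+3+4=13, value 39+9+21=69
- item 3+item 5: size 4+8=12, value 21+43=64
Best: 82 pts.

82 pts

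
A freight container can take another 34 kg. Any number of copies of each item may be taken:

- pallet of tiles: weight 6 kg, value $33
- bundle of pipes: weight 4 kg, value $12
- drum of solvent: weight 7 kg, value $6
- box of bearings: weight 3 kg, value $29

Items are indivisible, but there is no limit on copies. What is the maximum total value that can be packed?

Best value-per-unit is box of bearings at 29/3, and filling with it alone uses weight 11×3=33. No mix of the others beats 11×29 = 319.

$319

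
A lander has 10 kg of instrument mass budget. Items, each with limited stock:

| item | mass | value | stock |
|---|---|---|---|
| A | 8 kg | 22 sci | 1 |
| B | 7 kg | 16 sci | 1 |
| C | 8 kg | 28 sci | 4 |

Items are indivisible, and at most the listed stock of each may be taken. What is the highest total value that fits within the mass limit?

28 sci

Best selections within mass 10 and stock limits:
- 1×C: mass 8, value 28
- 1×A: mass 8, value 22
- 1×B: mass 7, value 16
Best: 28 sci.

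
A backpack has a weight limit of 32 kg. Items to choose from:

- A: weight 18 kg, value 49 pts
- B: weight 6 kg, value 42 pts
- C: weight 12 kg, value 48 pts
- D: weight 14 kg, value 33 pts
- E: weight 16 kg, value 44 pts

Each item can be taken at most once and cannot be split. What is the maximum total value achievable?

This is a 0/1 knapsack; check combinations near the capacity.
- B+C+D: weight 6+12+14=32, value 42+48+33=123
- A+C: weight 18+12=30, value 49+48=97
- C+E: weight 12+16=28, value 48+44=92
- A+B: weight 18+6=24, value 49+42=91
- B+C: weight 6+12=18, value 42+48=90
Best: 123 pts.

123 pts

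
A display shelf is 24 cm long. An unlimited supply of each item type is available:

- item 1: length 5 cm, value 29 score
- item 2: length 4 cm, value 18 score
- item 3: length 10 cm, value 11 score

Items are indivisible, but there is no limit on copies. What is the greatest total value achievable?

Best value-per-unit is item 1 at 29/5; filling with it alone gives 4×29 = 116.
Optimal mix: 4×item 1 + 1×item 2 → length 24, value 134.

134 score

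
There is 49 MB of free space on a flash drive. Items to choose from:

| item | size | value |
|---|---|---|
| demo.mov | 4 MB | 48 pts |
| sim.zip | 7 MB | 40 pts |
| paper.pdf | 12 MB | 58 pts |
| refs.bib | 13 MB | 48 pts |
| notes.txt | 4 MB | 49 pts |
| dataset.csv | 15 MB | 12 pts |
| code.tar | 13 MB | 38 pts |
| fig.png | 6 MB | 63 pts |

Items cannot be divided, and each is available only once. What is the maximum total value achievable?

Check high-value combinations within 49 MB:
- demo.mov+sim.zip+paper.pdf+refs.bib+notes.txt+fig.png: size 4+7+12+13+4+6=46, value 48+40+58+48+49+63=306
- demo.mov+sim.zip+paper.pdf+notes.txt+code.tar+fig.png: size 4+7+12+4+13+6=46, value 48+40+58+49+38+63=296
- demo.mov+sim.zip+refs.bib+notes.txt+code.tar+fig.png: size 4+7+13+4+13+6=47, value 48+40+48+49+38+63=286
- demo.mov+sim.zip+paper.pdf+notes.txt+dataset.csv+fig.png: size 4+7+12+4+15+6=48, value 48+40+58+49+12+63=270
Best: 306 pts.

306 pts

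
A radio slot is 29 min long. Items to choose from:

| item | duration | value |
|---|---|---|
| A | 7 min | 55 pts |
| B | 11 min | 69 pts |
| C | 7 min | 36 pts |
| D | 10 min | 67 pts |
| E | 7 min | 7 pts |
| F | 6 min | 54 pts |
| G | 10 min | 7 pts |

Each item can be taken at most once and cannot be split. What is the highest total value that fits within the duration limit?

191 pts

Check high-value combinations within 29 min:
- A+B+D: duration 7+11+10=28, value 55+69+67=191
- B+D+F: duration 11+10+6=27, value 69+67+54=190
- A+B+F: duration 7+11+6=24, value 55+69+54=178
- A+D+F: duration 7+10+6=23, value 55+67+54=176
- B+C+D: duration 11+7+10=28, value 69+36+67=172
Best: 191 pts.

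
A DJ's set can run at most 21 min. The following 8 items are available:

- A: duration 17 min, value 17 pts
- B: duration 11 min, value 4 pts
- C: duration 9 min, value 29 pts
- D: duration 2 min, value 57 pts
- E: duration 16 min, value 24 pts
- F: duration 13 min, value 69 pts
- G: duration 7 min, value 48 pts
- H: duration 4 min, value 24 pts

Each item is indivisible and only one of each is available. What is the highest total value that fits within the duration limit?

150 pts

Check high-value combinations within 21 min:
- D+F+H: duration 2+13+4=19, value 57+69+24=150
- C+D+G: duration 9+2+7=18, value 29+57+48=134
- D+G+H: duration 2+7+4=13, value 57+48+24=129
- D+F: duration 2+13=15, value 57+69=126
- F+G: duration 13+7=20, value 69+48=117
Best: 150 pts.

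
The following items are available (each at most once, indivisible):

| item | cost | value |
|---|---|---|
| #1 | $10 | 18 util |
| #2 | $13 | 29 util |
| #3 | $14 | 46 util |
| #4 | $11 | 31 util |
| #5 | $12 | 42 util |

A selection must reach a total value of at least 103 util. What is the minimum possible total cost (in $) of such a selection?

36

Subsets with value ≥ 103, sorted by total cost:
- #1+#3+#5: cost 36, value 106
- #3+#4+#5: cost 37, value 119
- #2+#3+#4: cost 38, value 106
Minimum cost: 36 $.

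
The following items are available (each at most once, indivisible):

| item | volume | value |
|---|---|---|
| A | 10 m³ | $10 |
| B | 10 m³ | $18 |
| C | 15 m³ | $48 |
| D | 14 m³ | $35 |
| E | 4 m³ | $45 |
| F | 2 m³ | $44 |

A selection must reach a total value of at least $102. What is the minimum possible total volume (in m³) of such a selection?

16

Subsets with value ≥ 102, sorted by total volume:
- B+E+F: volume 16, value 107
- D+E+F: volume 20, value 124
- C+E+F: volume 21, value 137
Minimum volume: 16 m³.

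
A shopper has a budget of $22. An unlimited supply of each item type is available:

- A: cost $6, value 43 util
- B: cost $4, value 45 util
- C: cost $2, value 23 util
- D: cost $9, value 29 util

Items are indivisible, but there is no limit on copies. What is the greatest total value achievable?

253 util

Best value-per-unit is C at 23/2, and filling with it alone uses cost 11×2=22. No mix of the others beats 11×23 = 253.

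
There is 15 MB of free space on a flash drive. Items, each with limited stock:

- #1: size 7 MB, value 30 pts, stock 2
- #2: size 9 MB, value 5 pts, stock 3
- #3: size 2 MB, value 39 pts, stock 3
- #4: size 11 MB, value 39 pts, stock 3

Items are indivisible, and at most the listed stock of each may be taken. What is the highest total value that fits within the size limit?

Best selections within size 15 and stock limits:
- 1×#1 + 3×#3: size 13, value 147
- 1×#2 + 3×#3: size 15, value 122
- 3×#3: size 6, value 117
Best: 147 pts.

147 pts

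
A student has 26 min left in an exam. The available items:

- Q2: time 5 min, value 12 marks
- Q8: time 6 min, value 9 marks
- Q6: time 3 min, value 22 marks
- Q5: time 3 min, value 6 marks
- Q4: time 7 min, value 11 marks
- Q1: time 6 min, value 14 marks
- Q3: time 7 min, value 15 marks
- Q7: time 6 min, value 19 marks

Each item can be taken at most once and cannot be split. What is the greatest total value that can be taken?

This is a 0/1 knapsack; check combinations near the capacity.
- Q6+Q5+Q1+Q3+Q7: time 3+3+6+7+6=25, value 22+6+14+15+19=76
- Q2+Q8+Q6+Q1+Q7: time 5+6+3+6+6=26, value 12+9+22+14+19=76
- Q2+Q6+Q5+Q3+Q7: time 5+3+3+7+6=24, value 12+22+6+15+19=74
Best: 76 marks.

76 marks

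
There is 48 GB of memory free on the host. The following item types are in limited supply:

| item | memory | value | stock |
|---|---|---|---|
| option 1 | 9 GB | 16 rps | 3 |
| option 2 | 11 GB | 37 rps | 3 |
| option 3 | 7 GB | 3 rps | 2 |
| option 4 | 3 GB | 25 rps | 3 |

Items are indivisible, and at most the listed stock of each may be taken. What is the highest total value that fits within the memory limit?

186 rps

Best selections within memory 48 and stock limits:
- 3×option 2 + 3×option 4: memory 42, value 186
- 1×option 1 + 3×option 2 + 2×option 4: memory 48, value 177
Best: 186 rps.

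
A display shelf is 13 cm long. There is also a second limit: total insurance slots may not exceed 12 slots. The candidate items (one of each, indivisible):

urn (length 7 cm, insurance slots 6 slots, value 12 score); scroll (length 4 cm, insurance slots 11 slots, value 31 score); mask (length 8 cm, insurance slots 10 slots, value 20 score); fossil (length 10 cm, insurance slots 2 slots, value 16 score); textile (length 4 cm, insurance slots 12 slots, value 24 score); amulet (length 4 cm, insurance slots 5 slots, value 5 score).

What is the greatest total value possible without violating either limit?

31 score

Feasible sets respecting both limits:
- scroll: length 4, insurance slots 11, value 31
- textile: length 4, insurance slots 12, value 24
- mask: length 8, insurance slots 10, value 20
Best: 31 score.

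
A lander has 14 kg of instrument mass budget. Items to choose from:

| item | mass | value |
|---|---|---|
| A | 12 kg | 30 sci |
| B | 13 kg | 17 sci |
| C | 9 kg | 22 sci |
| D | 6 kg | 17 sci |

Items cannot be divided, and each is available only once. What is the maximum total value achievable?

Check high-value combinations within 14 kg:
- A: mass 12, value 30
- C: mass 9, value 22
- D: mass 6, value 17
Best: 30 sci.

30 sci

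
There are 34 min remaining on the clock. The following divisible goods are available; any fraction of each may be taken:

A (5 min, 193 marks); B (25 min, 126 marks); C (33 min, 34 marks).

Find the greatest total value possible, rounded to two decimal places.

323.12

Take in order of value per unit:
- A (193/5 per unit): all 5 → value 193, running total 193.00
- B (126/25 per unit): all 25 → value 126, running total 319.00
- C (34/33 per unit): 4 of 33 → value 4×34/33 = 4.1212, running total 323.12
Total 323.12.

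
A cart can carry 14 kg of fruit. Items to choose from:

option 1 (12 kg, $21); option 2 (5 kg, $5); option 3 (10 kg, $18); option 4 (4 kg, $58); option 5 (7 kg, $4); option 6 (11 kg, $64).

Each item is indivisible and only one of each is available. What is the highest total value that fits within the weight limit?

This is a 0/1 knapsack; check combinations near the capacity.
- option 3+option 4: weight 10+4=14, value 18+58=76
- option 6: weight 11, value 64
- option 2+option 4: weight 5+4=9, value 5+58=63
- option 4+option 5: weight 4+7=11, value 58+4=62
- option 4: weight 4, value 58
Best: $76.

$76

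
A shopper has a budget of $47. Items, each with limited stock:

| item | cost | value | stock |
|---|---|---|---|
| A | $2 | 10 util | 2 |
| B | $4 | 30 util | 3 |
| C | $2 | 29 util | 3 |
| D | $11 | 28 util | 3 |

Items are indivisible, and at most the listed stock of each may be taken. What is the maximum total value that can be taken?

Best selections within cost 47 and stock limits:
- 2×A + 3×B + 3×C + 2×D: cost 44, value 253
- 1×A + 3×B + 3×C + 2×D: cost 42, value 243
- 3×B + 3×C + 2×D: cost 40, value 233
- 2×B + 3×C + 3×D: cost 47, value 231
Best: 253 util.

253 util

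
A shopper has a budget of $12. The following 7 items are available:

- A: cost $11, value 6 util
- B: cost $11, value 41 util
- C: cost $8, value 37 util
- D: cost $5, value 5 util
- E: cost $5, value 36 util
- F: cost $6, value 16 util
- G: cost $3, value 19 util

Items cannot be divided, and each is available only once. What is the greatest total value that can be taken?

56 util

Check high-value combinations within $12:
- C+G: cost 8+3=11, value 37+19=56
- E+G: cost 5+3=8, value 36+19=55
- E+F: cost 5+6=11, value 36+16=52
- D+E: cost 5+5=10, value 5+36=41
Best: 56 util.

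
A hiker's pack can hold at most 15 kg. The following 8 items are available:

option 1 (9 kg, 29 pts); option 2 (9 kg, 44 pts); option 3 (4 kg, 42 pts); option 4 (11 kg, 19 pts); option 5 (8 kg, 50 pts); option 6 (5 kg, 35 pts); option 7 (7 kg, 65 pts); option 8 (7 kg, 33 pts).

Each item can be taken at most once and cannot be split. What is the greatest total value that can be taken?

115 pts

Check high-value combinations within 15 kg:
- option 5+option 7: weight 8+7=15, value 50+65=115
- option 3+option 7: weight 4+7=11, value 42+65=107
- option 6+option 7: weight 5+7=12, value 35+65=100
- option 7+option 8: weight 7+7=14, value 65+33=98
Best: 115 pts.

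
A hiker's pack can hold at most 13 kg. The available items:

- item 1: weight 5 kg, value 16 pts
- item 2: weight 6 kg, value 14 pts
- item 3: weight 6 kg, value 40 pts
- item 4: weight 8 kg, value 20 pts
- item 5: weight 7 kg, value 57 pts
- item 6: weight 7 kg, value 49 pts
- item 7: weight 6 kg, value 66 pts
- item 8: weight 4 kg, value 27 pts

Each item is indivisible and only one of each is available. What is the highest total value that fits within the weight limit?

123 pts

Check high-value combinations within 13 kg:
- item 5+item 7: weight 7+6=13, value 57+66=123
- item 6+item 7: weight 7+6=13, value 49+66=115
- item 3+item 7: weight 6+6=12, value 40+66=106
- item 3+item 5: weight 6+7=13, value 40+57=97
Best: 123 pts.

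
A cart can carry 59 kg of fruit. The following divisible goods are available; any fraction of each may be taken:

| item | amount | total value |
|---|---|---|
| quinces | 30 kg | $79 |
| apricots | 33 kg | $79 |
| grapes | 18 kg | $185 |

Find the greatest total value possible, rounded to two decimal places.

290.33

Take in order of value per unit:
- grapes (185/18 per unit): all 18 → value 185, running total 185.00
- quinces (79/30 per unit): all 30 → value 79, running total 264.00
- apricots (79/33 per unit): 11 of 33 → value 11×79/33 = 26.3333, running total 290.33
Total 290.33.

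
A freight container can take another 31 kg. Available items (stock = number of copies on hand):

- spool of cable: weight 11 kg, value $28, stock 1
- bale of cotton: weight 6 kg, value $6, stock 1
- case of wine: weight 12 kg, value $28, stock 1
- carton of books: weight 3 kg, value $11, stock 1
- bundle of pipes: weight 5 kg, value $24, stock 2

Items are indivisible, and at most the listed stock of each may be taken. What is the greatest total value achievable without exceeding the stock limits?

$93

Top feasible selections:
- 1×spool of cable + 1×bale of cotton + 1×carton of books + 2×bundle of pipes: weight 30, value 93
- 1×bale of cotton + 1×case of wine + 1×carton of books + 2×bundle of pipes: weight 31, value 93
- 1×spool of cable + 1×case of wine + 1×carton of books + 1×bundle of pipes: weight 31, value 91
Best: $93.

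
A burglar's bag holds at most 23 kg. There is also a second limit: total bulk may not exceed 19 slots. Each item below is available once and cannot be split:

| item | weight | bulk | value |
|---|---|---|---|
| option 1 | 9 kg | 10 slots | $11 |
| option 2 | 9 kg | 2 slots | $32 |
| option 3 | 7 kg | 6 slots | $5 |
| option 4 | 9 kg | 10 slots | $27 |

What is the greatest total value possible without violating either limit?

$59

Feasible sets respecting both limits:
- option 2+option 4: weight 18, bulk 12, value 59
- option 1+option 2: weight 18, bulk 12, value 43
- option 2+option 3: weight 16, bulk 8, value 37
- option 2: weight 9, bulk 2, value 32
Best: $59.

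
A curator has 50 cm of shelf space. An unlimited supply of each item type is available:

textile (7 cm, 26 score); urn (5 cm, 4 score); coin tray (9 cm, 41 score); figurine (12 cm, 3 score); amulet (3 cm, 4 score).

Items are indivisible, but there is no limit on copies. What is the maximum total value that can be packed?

216 score

Best value-per-unit is coin tray at 41/9; filling with it alone gives 5×41 = 205.
Optimal mix: 2×textile + 4×coin tray → length 50, value 216.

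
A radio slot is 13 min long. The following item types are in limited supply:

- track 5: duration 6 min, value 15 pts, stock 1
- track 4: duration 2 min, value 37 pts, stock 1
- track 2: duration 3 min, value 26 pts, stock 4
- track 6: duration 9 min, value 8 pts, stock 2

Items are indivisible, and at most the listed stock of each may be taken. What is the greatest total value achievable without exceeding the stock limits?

Top feasible selections:
- 1×track 4 + 3×track 2: duration 11, value 115
- 4×track 2: duration 12, value 104
- 1×track 4 + 2×track 2: duration 8, value 89
- 3×track 2: duration 9, value 78
Best: 115 pts.

115 pts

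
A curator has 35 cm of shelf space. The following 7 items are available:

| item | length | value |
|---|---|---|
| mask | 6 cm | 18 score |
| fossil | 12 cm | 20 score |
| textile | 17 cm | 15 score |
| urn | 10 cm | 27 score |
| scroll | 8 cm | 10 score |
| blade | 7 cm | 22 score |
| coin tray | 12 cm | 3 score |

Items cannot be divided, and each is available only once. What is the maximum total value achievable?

This is a 0/1 knapsack; check combinations near the capacity.
- mask+fossil+urn+blade: length 6+12+10+7=35, value 18+20+27+22=87
- mask+urn+scroll+blade: length 6+10+8+7=31, value 18+27+10+22=77
- mask+fossil+scroll+blade: length 6+12+8+7=33, value 18+20+10+22=70
- mask+urn+blade+coin tray: length 6+10+7+12=35, value 18+27+22+3=70
Best: 87 score.

87 score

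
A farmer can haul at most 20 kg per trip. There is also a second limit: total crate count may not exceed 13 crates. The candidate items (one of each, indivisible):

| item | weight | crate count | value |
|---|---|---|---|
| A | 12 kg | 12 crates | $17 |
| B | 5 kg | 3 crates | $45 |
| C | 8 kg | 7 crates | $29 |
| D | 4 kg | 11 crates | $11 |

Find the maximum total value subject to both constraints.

$74

Feasible sets respecting both limits:
- B+C: weight 13, crate count 10, value 74
- B: weight 5, crate count 3, value 45
- C: weight 8, crate count 7, value 29
- A: weight 12, crate count 12, value 17
Best: $74.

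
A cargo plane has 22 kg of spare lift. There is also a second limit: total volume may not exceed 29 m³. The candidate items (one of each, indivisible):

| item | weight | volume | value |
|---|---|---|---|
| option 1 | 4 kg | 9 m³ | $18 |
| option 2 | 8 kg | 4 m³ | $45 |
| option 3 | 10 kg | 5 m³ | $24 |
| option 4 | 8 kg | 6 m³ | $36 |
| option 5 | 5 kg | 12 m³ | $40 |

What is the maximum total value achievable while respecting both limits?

$121

Feasible sets respecting both limits:
- option 2+option 4+option 5: weight 21, volume 22, value 121
- option 1+option 2+option 5: weight 17, volume 25, value 103
- option 1+option 2+option 4: weight 20, volume 19, value 99
Best: $121.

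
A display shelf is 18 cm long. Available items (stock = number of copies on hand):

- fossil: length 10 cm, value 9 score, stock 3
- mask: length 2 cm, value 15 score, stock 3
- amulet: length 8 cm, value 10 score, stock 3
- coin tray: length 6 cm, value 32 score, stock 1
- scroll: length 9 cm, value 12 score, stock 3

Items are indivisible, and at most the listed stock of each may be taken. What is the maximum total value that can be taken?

Best selections within length 18 and stock limits:
- 3×mask + 1×coin tray: length 12, value 77
- 2×mask + 1×amulet + 1×coin tray: length 18, value 72
Best: 77 score.

77 score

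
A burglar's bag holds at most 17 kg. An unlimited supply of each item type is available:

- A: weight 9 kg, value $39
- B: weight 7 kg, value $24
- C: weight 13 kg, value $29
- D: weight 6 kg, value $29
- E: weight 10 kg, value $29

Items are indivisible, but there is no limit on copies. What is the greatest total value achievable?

$68

Best value-per-unit is D at 29/6; filling with it alone gives 2×29 = 58.
Optimal mix: 1×A + 1×D → weight 15, value 68.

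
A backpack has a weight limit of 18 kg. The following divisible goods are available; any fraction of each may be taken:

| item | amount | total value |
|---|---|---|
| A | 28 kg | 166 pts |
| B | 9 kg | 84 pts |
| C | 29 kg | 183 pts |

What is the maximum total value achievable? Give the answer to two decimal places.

140.79

Take in order of value per unit:
- B (84/9 per unit): all 9 → value 84, running total 84.00
- C (183/29 per unit): 9 of 29 → value 9×183/29 = 56.7931, running total 140.79
Total 140.79.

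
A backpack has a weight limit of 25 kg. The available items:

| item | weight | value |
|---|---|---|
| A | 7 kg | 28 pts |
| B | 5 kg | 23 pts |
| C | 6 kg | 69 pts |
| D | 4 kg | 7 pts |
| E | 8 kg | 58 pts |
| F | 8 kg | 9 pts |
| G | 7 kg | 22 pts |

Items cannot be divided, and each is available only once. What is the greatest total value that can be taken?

162 pts

Check high-value combinations within 25 kg:
- A+C+D+E: weight 7+6+4+8=25, value 28+69+7+58=162
- B+C+D+E: weight 5+6+4+8=23, value 23+69+7+58=157
- C+D+E+G: weight 6+4+8+7=25, value 69+7+58+22=156
- A+C+E: weight 7+6+8=21, value 28+69+58=155
- B+C+E: weight 5+6+8=19, value 23+69+58=150
Best: 162 pts.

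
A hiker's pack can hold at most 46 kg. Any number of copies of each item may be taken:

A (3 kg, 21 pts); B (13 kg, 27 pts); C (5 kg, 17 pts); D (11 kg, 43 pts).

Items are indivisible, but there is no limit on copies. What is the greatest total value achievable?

315 pts

Best value-per-unit is A at 21/3, and filling with it alone uses weight 15×3=45. No mix of the others beats 15×21 = 315.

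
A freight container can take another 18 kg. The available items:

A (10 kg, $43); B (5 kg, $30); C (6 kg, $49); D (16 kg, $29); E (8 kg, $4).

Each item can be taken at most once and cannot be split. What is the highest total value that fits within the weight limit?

$92

Check high-value combinations within 18 kg:
- A+C: weight 10+6=16, value 43+49=92
- B+C: weight 5+6=11, value 30+49=79
- A+B: weight 10+5=15, value 43+30=73
Best: $92.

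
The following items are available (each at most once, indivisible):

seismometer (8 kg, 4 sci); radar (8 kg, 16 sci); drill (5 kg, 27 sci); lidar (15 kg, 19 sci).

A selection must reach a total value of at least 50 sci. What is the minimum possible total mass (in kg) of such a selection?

28

Subsets with value ≥ 50, sorted by total mass:
- radar+drill+lidar: mass 28, value 62
- seismometer+drill+lidar: mass 28, value 50
Minimum mass: 28 kg.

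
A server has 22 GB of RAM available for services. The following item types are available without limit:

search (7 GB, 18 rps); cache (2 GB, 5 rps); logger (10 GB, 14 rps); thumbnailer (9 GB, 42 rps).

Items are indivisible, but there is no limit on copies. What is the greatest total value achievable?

94 rps

Best value-per-unit is thumbnailer at 42/9; filling with it alone gives 2×42 = 84.
Optimal mix: 2×cache + 2×thumbnailer → memory 22, value 94.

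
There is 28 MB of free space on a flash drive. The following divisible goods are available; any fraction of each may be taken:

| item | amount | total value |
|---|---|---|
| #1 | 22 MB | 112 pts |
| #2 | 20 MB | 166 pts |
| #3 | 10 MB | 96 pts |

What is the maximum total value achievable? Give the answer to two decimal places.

245.40

Take in order of value per unit:
- #3 (96/10 per unit): all 10 → value 96, running total 96.00
- #2 (166/20 per unit): 18 of 20 → value 18×166/20 = 149.4000, running total 245.40
Total 245.40.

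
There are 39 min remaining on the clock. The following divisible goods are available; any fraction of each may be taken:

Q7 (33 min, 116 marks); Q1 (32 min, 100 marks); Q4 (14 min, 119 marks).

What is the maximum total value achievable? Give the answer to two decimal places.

Take in order of value per unit:
- Q4 (119/14 per unit): all 14 → value 119, running total 119.00
- Q7 (116/33 per unit): 25 of 33 → value 25×116/33 = 87.8788, running total 206.88
Total 206.88.

206.88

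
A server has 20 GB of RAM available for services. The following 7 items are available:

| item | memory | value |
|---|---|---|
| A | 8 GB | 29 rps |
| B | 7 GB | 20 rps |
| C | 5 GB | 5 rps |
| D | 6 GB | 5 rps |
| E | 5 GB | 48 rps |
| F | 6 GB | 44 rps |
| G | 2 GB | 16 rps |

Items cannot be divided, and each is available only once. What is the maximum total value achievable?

Check high-value combinations within 20 GB:
- B+E+F+G: memory 7+5+6+2=20, value 20+48+44+16=128
- A+E+F: memory 8+5+6=19, value 29+48+44=121
- C+E+F+G: memory 5+5+6+2=18, value 5+48+44+16=113
- D+E+F+G: memory 6+5+6+2=19, value 5+48+44+16=113
Best: 128 rps.

128 rps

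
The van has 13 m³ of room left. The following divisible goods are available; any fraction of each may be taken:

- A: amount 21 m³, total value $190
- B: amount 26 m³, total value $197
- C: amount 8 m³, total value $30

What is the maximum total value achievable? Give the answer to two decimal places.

Take in order of value per unit:
- A (190/21 per unit): 13 of 21 → value 13×190/21 = 117.6190, running total 117.62
Total 117.62.

117.62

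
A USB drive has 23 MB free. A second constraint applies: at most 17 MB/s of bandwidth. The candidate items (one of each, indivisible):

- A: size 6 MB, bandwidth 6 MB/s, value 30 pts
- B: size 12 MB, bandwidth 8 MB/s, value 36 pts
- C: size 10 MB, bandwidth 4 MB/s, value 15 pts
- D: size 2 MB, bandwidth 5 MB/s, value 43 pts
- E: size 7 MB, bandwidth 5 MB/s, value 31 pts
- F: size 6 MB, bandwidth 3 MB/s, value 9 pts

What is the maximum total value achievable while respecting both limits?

Feasible sets respecting both limits:
- A+D+E: size 15, bandwidth 16, value 104
- C+D+E: size 19, bandwidth 14, value 89
- A+C+D: size 18, bandwidth 15, value 88
- B+D+F: size 20, bandwidth 16, value 88
Best: 104 pts.

104 pts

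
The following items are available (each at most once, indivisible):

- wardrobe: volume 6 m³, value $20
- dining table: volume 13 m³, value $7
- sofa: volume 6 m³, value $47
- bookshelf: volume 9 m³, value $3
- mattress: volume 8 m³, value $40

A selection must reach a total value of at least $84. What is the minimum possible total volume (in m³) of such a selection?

Subsets with value ≥ 84, sorted by total volume:
- sofa+mattress: volume 14, value 87
- wardrobe+sofa+mattress: volume 20, value 107
Minimum volume: 14 m³.

14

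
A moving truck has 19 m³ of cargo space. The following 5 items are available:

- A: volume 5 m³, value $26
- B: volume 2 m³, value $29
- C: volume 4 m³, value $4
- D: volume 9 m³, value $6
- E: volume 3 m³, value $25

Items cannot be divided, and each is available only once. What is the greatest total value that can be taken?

$86

Check high-value combinations within 19 m³:
- A+B+D+E: volume 5+2+9+3=19, value 26+29+6+25=86
- A+B+C+E: volume 5+2+4+3=14, value 26+29+4+25=84
- A+B+E: volume 5+2+3=10, value 26+29+25=80
Best: $86.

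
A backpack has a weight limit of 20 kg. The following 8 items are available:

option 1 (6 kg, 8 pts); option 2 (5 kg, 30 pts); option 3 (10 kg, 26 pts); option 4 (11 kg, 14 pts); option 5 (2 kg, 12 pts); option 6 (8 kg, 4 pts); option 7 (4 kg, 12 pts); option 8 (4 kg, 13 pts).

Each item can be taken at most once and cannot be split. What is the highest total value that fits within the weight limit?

Check high-value combinations within 20 kg:
- option 2+option 3+option 8: weight 5+10+4=19, value 30+26+13=69
- option 2+option 3+option 5: weight 5+10+2=17, value 30+26+12=68
- option 2+option 3+option 7: weight 5+10+4=19, value 30+26+12=68
Best: 69 pts.

69 pts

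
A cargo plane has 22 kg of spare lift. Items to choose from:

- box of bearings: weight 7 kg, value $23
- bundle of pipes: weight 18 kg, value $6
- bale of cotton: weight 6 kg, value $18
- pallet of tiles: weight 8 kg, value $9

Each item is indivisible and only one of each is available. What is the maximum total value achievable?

$50

Check high-value combinations within 22 kg:
- box of bearings+bale of cotton+pallet of tiles: weight 7+6+8=21, value 23+18+9=50
- box of bearings+bale of cotton: weight 7+6=13, value 23+18=41
- box of bearings+pallet of tiles: weight 7+8=15, value 23+9=32
Best: $50.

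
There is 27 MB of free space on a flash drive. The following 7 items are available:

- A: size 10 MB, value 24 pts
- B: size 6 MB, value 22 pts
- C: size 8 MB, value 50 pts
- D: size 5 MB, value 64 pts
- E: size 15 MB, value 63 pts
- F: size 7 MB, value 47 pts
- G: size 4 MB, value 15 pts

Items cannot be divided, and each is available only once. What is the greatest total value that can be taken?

Check high-value combinations within 27 MB:
- B+C+D+F: size 6+8+5+7=26, value 22+50+64+47=183
- C+D+F+G: size 8+5+7+4=24, value 50+64+47+15=176
- D+E+F: size 5+15+7=27, value 64+63+47=174
- C+D+F: size 8+5+7=20, value 50+64+47=161
- A+C+D+G: size 10+8+5+4=27, value 24+50+64+15=153
Best: 183 pts.

183 pts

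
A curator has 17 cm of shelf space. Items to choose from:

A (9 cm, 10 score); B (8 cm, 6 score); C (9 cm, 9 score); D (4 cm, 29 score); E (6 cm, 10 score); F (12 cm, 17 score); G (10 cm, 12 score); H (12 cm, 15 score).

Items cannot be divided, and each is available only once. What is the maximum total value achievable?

46 score

Check high-value combinations within 17 cm:
- D+F: length 4+12=16, value 29+17=46
- D+H: length 4+12=16, value 29+15=44
- D+G: length 4+10=14, value 29+12=41
Best: 46 score.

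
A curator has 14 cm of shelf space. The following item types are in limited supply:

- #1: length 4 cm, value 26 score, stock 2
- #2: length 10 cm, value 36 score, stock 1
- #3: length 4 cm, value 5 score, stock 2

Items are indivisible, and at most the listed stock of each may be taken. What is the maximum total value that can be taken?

62 score

Best selections within length 14 and stock limits:
- 1×#1 + 1×#2: length 14, value 62
- 2×#1 + 1×#3: length 12, value 57
- 2×#1: length 8, value 52
Best: 62 score.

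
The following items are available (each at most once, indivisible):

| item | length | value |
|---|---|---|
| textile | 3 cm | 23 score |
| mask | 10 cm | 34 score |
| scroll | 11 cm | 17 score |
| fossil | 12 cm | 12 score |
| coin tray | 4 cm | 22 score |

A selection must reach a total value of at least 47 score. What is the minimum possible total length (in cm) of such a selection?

Subsets with value ≥ 47, sorted by total length:
- textile+mask: length 13, value 57
- mask+coin tray: length 14, value 56
- textile+mask+coin tray: length 17, value 79
- textile+scroll+coin tray: length 18, value 62
Minimum length: 13 cm.

13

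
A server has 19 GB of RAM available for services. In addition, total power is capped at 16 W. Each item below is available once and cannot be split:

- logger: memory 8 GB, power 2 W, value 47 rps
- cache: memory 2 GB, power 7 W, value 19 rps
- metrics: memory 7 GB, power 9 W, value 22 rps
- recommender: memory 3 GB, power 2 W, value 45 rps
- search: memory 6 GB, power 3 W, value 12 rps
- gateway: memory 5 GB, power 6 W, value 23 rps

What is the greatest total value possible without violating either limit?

Feasible sets respecting both limits:
- logger+cache+recommender+search: memory 19, power 14, value 123
- logger+recommender+gateway: memory 16, power 10, value 115
- logger+metrics+recommender: memory 18, power 13, value 114
Best: 123 rps.

123 rps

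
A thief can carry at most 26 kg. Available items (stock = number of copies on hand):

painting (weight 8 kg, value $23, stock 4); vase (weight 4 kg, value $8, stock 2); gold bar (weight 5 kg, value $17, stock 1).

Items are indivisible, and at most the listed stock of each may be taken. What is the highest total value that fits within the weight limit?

Top feasible selections:
- 2×painting + 1×vase + 1×gold bar: weight 25, value 71
- 3×painting: weight 24, value 69
- 2×painting + 1×gold bar: weight 21, value 63
Best: $71.

$71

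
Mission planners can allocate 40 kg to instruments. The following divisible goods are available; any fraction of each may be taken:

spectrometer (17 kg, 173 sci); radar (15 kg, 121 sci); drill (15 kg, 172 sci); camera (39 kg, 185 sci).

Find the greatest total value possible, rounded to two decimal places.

409.53

Take in order of value per unit:
- drill (172/15 per unit): all 15 → value 172, running total 172.00
- spectrometer (173/17 per unit): all 17 → value 173, running total 345.00
- radar (121/15 per unit): 8 of 15 → value 8×121/15 = 64.5333, running total 409.53
Total 409.53.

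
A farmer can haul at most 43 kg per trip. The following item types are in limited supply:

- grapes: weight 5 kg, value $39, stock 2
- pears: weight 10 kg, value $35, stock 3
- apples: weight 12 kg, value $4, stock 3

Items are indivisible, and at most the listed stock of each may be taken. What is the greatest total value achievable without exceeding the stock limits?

Top feasible selections:
- 2×grapes + 3×pears: weight 40, value 183
- 2×grapes + 2×pears + 1×apples: weight 42, value 152
- 2×grapes + 2×pears: weight 30, value 148
- 1×grapes + 3×pears: weight 35, value 144
Best: $183.

$183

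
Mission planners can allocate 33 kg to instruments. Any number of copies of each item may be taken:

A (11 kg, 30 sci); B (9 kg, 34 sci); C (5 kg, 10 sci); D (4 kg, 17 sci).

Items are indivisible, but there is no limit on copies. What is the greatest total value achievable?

136 sci

Best value-per-unit is D at 17/4; filling with it alone gives 8×17 = 136.
Optimal mix: 1×B + 6×D → mass 33, value 136.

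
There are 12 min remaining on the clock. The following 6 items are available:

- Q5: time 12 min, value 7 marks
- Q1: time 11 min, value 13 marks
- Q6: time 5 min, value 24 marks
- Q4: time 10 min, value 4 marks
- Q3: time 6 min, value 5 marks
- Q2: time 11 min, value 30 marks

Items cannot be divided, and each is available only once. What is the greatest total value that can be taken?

Check high-value combinations within 12 min:
- Q2: time 11, value 30
- Q6+Q3: time 5+6=11, value 24+5=29
- Q6: time 5, value 24
- Q1: time 11, value 13
Best: 30 marks.

30 marks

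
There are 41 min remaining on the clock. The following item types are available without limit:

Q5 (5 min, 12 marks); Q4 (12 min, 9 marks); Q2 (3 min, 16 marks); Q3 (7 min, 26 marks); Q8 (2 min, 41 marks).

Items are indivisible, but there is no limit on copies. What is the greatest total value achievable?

Best value-per-unit is Q8 at 41/2, and filling with it alone uses time 20×2=40. No mix of the others beats 20×41 = 820.

820 marks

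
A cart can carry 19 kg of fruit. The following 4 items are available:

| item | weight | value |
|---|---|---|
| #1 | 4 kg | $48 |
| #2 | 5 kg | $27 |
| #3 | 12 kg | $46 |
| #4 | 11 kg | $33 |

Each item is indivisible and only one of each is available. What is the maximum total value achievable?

$94

Check high-value combinations within 19 kg:
- #1+#3: weight 4+12=16, value 48+46=94
- #1+#4: weight 4+11=15, value 48+33=81
- #1+#2: weight 4+5=9, value 48+27=75
Best: $94.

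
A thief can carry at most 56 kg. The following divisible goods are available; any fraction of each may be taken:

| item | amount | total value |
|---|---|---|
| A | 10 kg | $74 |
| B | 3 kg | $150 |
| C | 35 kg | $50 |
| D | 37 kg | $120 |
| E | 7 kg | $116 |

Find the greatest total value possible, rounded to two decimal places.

456.76

Take in order of value per unit:
- B (150/3 per unit): all 3 → value 150, running total 150.00
- E (116/7 per unit): all 7 → value 116, running total 266.00
- A (74/10 per unit): all 10 → value 74, running total 340.00
- D (120/37 per unit): 36 of 37 → value 36×120/37 = 116.7568, running total 456.76
Total 456.76.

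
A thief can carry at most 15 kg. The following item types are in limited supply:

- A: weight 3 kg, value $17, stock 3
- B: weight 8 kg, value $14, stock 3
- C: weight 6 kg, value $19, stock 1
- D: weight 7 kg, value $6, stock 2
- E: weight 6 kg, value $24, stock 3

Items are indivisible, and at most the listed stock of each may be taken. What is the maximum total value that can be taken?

Best selections within weight 15 and stock limits:
- 3×A + 1×E: weight 15, value 75
- 3×A + 1×C: weight 15, value 70
- 1×A + 2×E: weight 15, value 65
- 1×A + 1×C + 1×E: weight 15, value 60
Best: $75.

$75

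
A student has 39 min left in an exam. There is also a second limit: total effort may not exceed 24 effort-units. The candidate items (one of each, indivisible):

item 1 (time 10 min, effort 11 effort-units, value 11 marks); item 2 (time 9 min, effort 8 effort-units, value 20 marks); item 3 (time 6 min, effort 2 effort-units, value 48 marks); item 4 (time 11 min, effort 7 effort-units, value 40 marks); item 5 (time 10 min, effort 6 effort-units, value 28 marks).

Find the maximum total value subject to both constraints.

136 marks

Feasible sets respecting both limits:
- item 2+item 3+item 4+item 5: time 36, effort 23, value 136
- item 3+item 4+item 5: time 27, effort 15, value 116
- item 2+item 3+item 4: time 26, effort 17, value 108
- item 1+item 3+item 4: time 27, effort 20, value 99
Best: 136 marks.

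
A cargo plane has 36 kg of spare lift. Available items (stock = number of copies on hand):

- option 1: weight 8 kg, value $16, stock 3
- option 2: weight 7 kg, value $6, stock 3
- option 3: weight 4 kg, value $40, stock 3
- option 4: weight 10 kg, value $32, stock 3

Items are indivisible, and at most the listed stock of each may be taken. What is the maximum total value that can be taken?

Best selections within weight 36 and stock limits:
- 3×option 3 + 2×option 4: weight 32, value 184
- 1×option 1 + 3×option 3 + 1×option 4: weight 30, value 168
Best: $184.

$184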